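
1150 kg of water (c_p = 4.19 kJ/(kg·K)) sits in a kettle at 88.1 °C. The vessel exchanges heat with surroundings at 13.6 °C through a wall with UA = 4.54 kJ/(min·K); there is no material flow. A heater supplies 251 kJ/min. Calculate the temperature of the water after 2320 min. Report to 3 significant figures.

71.0 °C

Unsteady energy balance on the tank contents: M c_p dT/dt = −UA(T − T_amb) + Q̇.
dT/dt = (T_ss − T)/τ with T_ss = T_amb + Q̇/UA = 13.6 + 251/4.54 = 68.886 °C, τ = M c_p/UA = 1150·4.19/4.54 = 1061.3 min.
Integrating: T(t) = T_ss + (T₀ − T_ss) e^(−t/τ).
T(2320) = 68.886 + (19.214)·0.11238 = 71.045 °C.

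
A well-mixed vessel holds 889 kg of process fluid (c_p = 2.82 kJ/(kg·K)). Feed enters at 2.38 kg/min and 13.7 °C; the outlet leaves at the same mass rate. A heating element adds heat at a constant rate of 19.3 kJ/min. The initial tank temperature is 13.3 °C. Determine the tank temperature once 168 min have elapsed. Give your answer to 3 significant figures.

M c_p dT/dt = ṁ c_p (T_in − T) + Q̇.
Rearrange: dT/dt = (T_ss − T)/τ with τ = M/ṁ = 373.53 min and T_ss = T_in + Q̇/(ṁ c_p) = 16.576 °C.
Solution: T(t) = T_ss + (T₀ − T_ss) e^(−t/τ).
T(168) = 16.576 + (-3.2756)·e^(−168/373.53) = 16.576 + (-3.2756)·0.63778 = 14.486 °C.

14.5 °C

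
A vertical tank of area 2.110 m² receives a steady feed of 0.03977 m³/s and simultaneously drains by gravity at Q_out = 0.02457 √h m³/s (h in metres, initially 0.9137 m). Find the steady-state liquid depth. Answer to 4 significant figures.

2.620 m

Level balance: A dh/dt = 0.03977 − 0.02457 √h. Setting dh/dt = 0:
Q_in = 0.02457 √h_ss ⇒ √h_ss = 0.03977/0.02457 = 1.61864.
h_ss = 1.61864² = 2.62000 m. (Since h₀ = 0.9137 m < h_ss, the level will rise toward this value.)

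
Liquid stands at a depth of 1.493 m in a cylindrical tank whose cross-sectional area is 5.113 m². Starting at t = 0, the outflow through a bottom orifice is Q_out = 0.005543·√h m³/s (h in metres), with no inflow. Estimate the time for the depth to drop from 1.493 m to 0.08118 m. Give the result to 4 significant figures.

1729 s

Accumulation of liquid (constant cross-section A): A dh/dt = −0.005543 √h.
∫ h^(−1/2) dh = −(0.005543/A) ∫ dt, giving 2√h = 2√h₀ − (0.005543/A) t.
t = 2A(√h₀ − √h)/0.005543 = 2·5.113·(√1.493 − √0.08118)/0.005543
  = 10.2260 × (1.22188 − 0.284921) / 0.005543 = 1728.56 s.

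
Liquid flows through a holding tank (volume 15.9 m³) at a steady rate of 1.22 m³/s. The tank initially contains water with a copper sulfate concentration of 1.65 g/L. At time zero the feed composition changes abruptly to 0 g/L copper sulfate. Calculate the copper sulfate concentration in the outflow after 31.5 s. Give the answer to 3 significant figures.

0.147 g/L

Transient balance on the dissolved component: V dC/dt = Q(C_in − C).
Rewrite as dC/dt + C/τ = C_in/τ, τ = V/Q = 13.033 s.
Solution: C(t) = C_in + (C₀ − C_in) e^(−t/τ).
C(31.5) = 0 + (1.65 − 0)·e^(−31.5/13.033) = 0 + (1.6500)·0.089190 = 0.14716 g/L.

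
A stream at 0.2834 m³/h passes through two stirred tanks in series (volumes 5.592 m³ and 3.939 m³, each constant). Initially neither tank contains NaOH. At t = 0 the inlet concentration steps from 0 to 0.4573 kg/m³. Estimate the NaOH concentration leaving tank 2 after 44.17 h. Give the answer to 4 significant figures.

0.3378 kg/m³

Species balance on tank i: dCᵢ/dt = (Cᵢ₋₁ − Cᵢ)/τᵢ with τᵢ = Vᵢ/Q.
τ₁ = 5.592/0.2834 = 19.7318 h; τ₂ = 3.939/0.2834 = 13.8991 h.
Solving the cascade with C₁(0)=C₂(0)=0 gives C₂(t) = C_in[1 − (τ₁ e^(−t/τ₁) − τ₂ e^(−t/τ₂))/(τ₁ − τ₂)].
At t = 44.17: e^(−t/τ₁) = 0.106617, e^(−t/τ₂) = 0.0416728.
C₂ = 0.4573·[1 − (19.7318·0.106617 − 13.8991·0.0416728)/(5.83275)] = 0.4573·0.738626 = 0.337774 kg/m³.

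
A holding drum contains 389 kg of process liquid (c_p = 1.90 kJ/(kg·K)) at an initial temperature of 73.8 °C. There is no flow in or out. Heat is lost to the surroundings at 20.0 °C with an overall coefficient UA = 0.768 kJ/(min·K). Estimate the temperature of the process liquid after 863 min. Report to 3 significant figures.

41.9 °C

M c_p dT/dt = −UA(T − T_amb).
dT/dt = (T_ss − T)/τ with T_ss = T_amb = 20.000 °C, τ = M c_p/UA = 389·1.90/0.768 = 962.37 min.
This is linear first-order; T(t) = T_ss + (T₀ − T_ss) e^(−t/τ).
T(863) = 20.000 + (53.800)·0.40790 = 41.945 °C.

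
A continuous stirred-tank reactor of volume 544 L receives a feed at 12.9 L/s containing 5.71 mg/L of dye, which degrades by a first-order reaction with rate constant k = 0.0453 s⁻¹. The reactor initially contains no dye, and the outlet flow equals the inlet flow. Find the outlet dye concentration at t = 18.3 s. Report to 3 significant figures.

Species balance: V dC/dt = Q C_in − Q C − k V C.
This is linear with rate a = Q/V + k = 0.069013 s⁻¹.
C_ss = Q C_in/(Q + kV) = 1.9620 mg/L; C(t) = C_ss + (C₀ − C_ss) e^(−a t).
C(18.3) = 1.9620 + (-1.9620)·e^(−0.069013·18.3) = 1.9620 + (-1.9620)·0.28282 = 1.4071 mg/L.

1.41 mg/L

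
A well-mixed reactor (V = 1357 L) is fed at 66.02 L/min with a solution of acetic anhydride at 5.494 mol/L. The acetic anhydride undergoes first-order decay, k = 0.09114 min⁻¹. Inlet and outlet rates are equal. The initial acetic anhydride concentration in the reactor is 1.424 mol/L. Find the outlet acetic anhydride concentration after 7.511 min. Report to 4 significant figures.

1.741 mol/L

Species balance: V dC/dt = Q C_in − Q C − k V C.
dC/dt = (Q/V) C_in − (Q/V + k) C; effective rate a = Q/V + k = 0.0486514 + 0.09114 = 0.139791 min⁻¹.
C_ss = Q C_in/(Q + kV) = 1.91207 mol/L; C(t) = C_ss + (C₀ − C_ss) e^(−a t).
C(7.511) = 1.91207 + (-0.488070)·e^(−0.139791·7.511) = 1.91207 + (-0.488070)·0.349947 = 1.74127 mol/L.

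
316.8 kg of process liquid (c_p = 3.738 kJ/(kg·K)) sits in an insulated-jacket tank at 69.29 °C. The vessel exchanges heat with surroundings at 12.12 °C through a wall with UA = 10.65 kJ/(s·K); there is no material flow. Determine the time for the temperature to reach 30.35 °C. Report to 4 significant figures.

First-law balance (no shaft work): M c_p dT/dt = −UA(T − T_amb).
τ = M c_p/UA = 111.192 s; T_ss = T_amb = 12.1200 °C.
T(t) = T_ss + (T₀ − T_ss)e^(−t/τ); set T = 30.35:
t = −τ ln[(T − T_ss)/(T₀ − T_ss)] = −111.192 · ln(0.318874) = 127.088 s.

127.1 s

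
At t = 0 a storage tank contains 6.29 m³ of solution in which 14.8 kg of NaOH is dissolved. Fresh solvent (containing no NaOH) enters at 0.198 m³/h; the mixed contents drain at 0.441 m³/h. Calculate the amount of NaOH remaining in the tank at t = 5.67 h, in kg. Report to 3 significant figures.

9.45 kg

Let m(t) be the amount of NaOH. Volume: V(t) = V₀ + (Q_in − Q_out) t = 6.29 − 0.24300 t; V(5.67) = 4.9122 m³.
Species balance (pure solvent in): dm/dt = −Q_out · m/V(t).
Separate: dm/m = −Q_out dt/V(t) ⇒ ln(m/m₀) = −(Q_out/(Q_in−Q_out)) ln(V/V₀).
m = m₀ (V₀/V)^(Q_out/(Q_in−Q_out)) = 14.8 × (6.29/4.9122)^(-1.8148) = 9.4492 kg.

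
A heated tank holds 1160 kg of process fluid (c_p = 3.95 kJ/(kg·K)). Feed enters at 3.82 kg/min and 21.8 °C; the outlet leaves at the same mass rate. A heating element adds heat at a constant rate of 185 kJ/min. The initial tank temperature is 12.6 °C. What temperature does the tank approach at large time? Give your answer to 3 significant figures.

34.1 °C

Unsteady energy balance on the tank contents: M c_p dT/dt = ṁ c_p (T_in − T) + 185.
At steady state dT/dt = 0 ⇒ T_ss = T_in + Q̇/(ṁ c_p) = 21.8 + 185/(3.82·3.95) = 34.061 °C.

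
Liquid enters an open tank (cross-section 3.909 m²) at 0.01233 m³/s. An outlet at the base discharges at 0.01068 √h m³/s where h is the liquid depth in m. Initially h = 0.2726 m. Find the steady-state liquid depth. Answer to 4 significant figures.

1.333 m

A dh/dt = Q_in − 0.01068 √h. Steady state requires inflow = outflow:
Q_in = 0.01068 √h_ss ⇒ √h_ss = 0.01233/0.01068 = 1.15449.
h_ss = 1.15449² = 1.33286 m. (Since h₀ = 0.2726 m < h_ss, the level will rise toward this value.)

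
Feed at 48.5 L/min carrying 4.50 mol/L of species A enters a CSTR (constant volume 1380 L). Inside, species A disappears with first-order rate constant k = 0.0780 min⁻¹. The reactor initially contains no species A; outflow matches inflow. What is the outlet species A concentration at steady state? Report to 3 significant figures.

1.40 mol/L

Species balance: V dC/dt = Q C_in − Q C − k V C.
Steady state (dC/dt = 0): C_ss = Q C_in/(Q + kV) = C_in/(1 + kV/Q).
C_ss = 48.5·4.50/(48.5 + 0.0780·1380) = 218.25/156.14 = 1.3978 mol/L.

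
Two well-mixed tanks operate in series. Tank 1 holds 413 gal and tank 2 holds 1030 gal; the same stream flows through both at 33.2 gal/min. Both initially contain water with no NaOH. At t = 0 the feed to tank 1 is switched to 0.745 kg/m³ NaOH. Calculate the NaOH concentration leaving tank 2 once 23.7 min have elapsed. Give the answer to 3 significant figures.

Species balance on tank i: dCᵢ/dt = (Cᵢ₋₁ − Cᵢ)/τᵢ with τᵢ = Vᵢ/Q.
τ₁ = 413/33.2 = 12.440 min; τ₂ = 1030/33.2 = 31.024 min.
Solving the cascade with C₁(0)=C₂(0)=0 gives C₂(t) = C_in[1 − (τ₁ e^(−t/τ₁) − τ₂ e^(−t/τ₂))/(τ₁ − τ₂)].
At t = 23.7: e^(−t/τ₁) = 0.14880, e^(−t/τ₂) = 0.46584.
C₂ = 0.745·[1 − (12.440·0.14880 − 31.024·0.46584)/(-18.584)] = 0.745·0.32195 = 0.23985 kg/m³.

0.240 kg/m³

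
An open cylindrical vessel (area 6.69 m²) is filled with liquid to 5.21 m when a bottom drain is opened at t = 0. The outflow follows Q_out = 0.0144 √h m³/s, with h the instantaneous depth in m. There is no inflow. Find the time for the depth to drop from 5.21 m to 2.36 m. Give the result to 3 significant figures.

693 s

A dh/dt = −Q_out = −0.0144 √h.
This is separable: 2 d(√h)/dt = −0.0144/A, so √h = √h₀ − (0.0144/(2A)) t.
t = 2A(√h₀ − √h)/0.0144 = 2·6.69·(√5.21 − √2.36)/0.0144
  = 13.380 × (2.2825 − 1.5362) / 0.0144 = 693.45 s.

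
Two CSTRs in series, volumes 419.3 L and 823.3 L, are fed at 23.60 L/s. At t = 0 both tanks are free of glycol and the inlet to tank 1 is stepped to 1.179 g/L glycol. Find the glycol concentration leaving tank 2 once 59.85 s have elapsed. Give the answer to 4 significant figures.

Time constants: τᵢ = Vᵢ/Q for each well-mixed tank.
τ₁ = 419.3/23.60 = 17.7669 s; τ₂ = 823.3/23.60 = 34.8856 s.
Solving the cascade with C₁(0)=C₂(0)=0 gives C₂(t) = C_in[1 − (τ₁ e^(−t/τ₁) − τ₂ e^(−t/τ₂))/(τ₁ − τ₂)].
At t = 59.85: e^(−t/τ₁) = 0.0344373, e^(−t/τ₂) = 0.179854.
C₂ = 1.179·[1 − (17.7669·0.0344373 − 34.8856·0.179854)/(-17.1186)] = 1.179·0.669221 = 0.789012 g/L.

0.7890 g/L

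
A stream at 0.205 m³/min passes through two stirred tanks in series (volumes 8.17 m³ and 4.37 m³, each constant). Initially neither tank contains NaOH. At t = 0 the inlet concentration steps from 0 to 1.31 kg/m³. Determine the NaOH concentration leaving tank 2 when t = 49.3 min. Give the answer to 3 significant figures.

0.642 kg/m³

Time constants: τᵢ = Vᵢ/Q for each well-mixed tank.
τ₁ = 8.17/0.205 = 39.854 min; τ₂ = 4.37/0.205 = 21.317 min.
Tank 1: C₁ = C_in(1 − e^(−t/τ₁)). Tank 2 (τ₁ ≠ τ₂): C₂ = C_in[1 − (τ₁ e^(−t/τ₁) − τ₂ e^(−t/τ₂))/(τ₁ − τ₂)].
At t = 49.3: e^(−t/τ₁) = 0.29025, e^(−t/τ₂) = 0.098994.
C₂ = 1.31·[1 − (39.854·0.29025 − 21.317·0.098994)/(18.537)] = 1.31·0.48981 = 0.64166 kg/m³.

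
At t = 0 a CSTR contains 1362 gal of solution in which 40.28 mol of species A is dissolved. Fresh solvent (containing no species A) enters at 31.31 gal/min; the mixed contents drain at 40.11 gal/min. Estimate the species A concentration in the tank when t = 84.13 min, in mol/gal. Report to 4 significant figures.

Total volume: dV/dt = Q_in − Q_out = -8.80000 gal/min, so V(t) = 1362 − 8.80000 t and V(84.13) = 621.656 gal.
Solute balance: dm/dt = 0 − Q_out C = −Q_out m/V(t).
Separate: dm/m = −Q_out dt/V(t) ⇒ ln(m/m₀) = −(Q_out/(Q_in−Q_out)) ln(V/V₀).
m = m₀ (V₀/V)^(Q_out/(Q_in−Q_out)) = 40.28 × (1362/621.656)^(-4.55795) = 1.12857 mol.
C = m/V = 1.12857/621.656 = 0.00181542 mol/gal.

0.001815 mol/gal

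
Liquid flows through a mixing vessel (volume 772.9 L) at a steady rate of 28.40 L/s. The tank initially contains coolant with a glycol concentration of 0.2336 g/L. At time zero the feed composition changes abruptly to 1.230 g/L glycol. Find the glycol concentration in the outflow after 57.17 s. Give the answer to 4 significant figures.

Transient balance on the dissolved component: V dC/dt = Q(C_in − C).
Rewrite as dC/dt + C/τ = C_in/τ, τ = V/Q = 27.2148 s.
Solution: C(t) = C_in + (C₀ − C_in) e^(−t/τ).
C(57.17) = 1.230 + (0.2336 − 1.230)·e^(−57.17/27.2148) = 1.230 + (-0.996400)·0.122371 = 1.10807 g/L.

1.108 g/L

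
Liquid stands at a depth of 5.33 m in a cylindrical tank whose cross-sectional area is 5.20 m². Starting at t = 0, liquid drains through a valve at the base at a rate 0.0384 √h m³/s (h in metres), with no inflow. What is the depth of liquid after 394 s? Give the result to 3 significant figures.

Volume balance on the tank: A dh/dt = −0.0384 √h.
∫ h^(−1/2) dh = −(0.0384/A) ∫ dt, giving 2√h = 2√h₀ − (0.0384/A) t.
√h = √5.33 − 0.0384·394/(2·5.20) = 2.3087 − 1.4548 = 0.85391.
h = 0.85391² = 0.72916 m.

0.729 m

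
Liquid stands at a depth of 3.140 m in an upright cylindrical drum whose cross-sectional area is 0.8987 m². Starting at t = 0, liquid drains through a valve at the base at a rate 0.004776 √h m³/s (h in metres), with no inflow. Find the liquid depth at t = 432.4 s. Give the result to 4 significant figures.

A dh/dt = −Q_out = −0.004776 √h.
Separate and integrate: 2(√h − √h₀) = −(0.004776/A) t.
√h = √3.140 − 0.004776·432.4/(2·0.8987) = 1.77200 − 1.14896 = 0.623044.
h = 0.623044² = 0.388183 m.

0.3882 m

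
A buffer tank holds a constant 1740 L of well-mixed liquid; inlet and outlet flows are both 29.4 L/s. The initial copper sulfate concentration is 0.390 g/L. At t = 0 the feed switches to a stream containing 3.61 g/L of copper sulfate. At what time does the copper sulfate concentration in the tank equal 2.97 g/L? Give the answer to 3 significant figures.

95.6 s

Unsteady species balance (constant V, well mixed): V dC/dt = Q(C_in − C), so τ = V/Q = 59.184 s.
C(t) = C_in + (C₀ − C_in) e^(−t/τ). Set C = 2.97 and solve for t:
e^(−t/τ) = (C − C_in)/(C₀ − C_in) = (2.97 − 3.61)/(0.390 − 3.61) = 0.19876
t = −τ ln(…) = 59.184 × 1.6157 = 95.621 s.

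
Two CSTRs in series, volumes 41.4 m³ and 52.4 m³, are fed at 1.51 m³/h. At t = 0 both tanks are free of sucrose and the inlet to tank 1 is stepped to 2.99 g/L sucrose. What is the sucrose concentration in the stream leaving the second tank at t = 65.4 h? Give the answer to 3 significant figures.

1.86 g/L

Species balance on tank i: dCᵢ/dt = (Cᵢ₋₁ − Cᵢ)/τᵢ with τᵢ = Vᵢ/Q.
τ₁ = 41.4/1.51 = 27.417 h; τ₂ = 52.4/1.51 = 34.702 h.
Solving the cascade with C₁(0)=C₂(0)=0 gives C₂(t) = C_in[1 − (τ₁ e^(−t/τ₁) − τ₂ e^(−t/τ₂))/(τ₁ − τ₂)].
At t = 65.4: e^(−t/τ₁) = 0.092056, e^(−t/τ₂) = 0.15189.
C₂ = 2.99·[1 − (27.417·0.092056 − 34.702·0.15189)/(-7.2848)] = 2.99·0.62293 = 1.8626 g/L.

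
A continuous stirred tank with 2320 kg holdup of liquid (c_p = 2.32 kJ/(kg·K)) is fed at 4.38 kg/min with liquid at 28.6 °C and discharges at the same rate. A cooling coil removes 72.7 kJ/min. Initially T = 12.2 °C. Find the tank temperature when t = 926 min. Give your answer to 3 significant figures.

19.8 °C

First-law balance (no shaft work): M c_p dT/dt = ṁ c_p (T_in − T) − 72.7.
Rearrange: dT/dt = (T_ss − T)/τ with τ = M/ṁ = 529.68 min and T_ss = T_in − Q̇/(ṁ c_p) = 21.446 °C.
Solution: T(t) = T_ss + (T₀ − T_ss) e^(−t/τ).
T(926) = 21.446 + (-9.2456)·e^(−926/529.68) = 21.446 + (-9.2456)·0.17408 = 19.836 °C.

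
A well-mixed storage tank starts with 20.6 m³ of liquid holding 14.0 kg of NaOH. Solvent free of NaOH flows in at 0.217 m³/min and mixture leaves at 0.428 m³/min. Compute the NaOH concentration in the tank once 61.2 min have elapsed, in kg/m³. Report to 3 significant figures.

Total volume: dV/dt = Q_in − Q_out = -0.21100 m³/min, so V(t) = 20.6 − 0.21100 t and V(61.2) = 7.6868 m³.
No NaOH enters, so dm/dt = −Q_out · (m/V).
dm/m = −Q_out dt/(V₀ − 0.21100 t); integrating gives ln(m/m₀) = −(Q_out/(Q_in−Q_out)) ln(V/V₀).
m = m₀ (V₀/V)^(Q_out/(Q_in−Q_out)) = 14.0 × (20.6/7.6868)^(-2.0284) = 1.8954 kg.
C = m/V = 1.8954/7.6868 = 0.24658 kg/m³.

0.247 kg/m³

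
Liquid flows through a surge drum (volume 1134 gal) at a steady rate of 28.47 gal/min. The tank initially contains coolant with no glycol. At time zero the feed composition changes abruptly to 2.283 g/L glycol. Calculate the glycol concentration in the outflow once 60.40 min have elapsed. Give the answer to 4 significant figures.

1.782 g/L

Species balance on the tank: V dC/dt = Q(C_in − C).
Rewrite as dC/dt + C/τ = C_in/τ, τ = V/Q = 39.8314 min.
Solution: C(t) = C_in + (C₀ − C_in) e^(−t/τ).
C(60.40) = 2.283 + (0 − 2.283)·e^(−60.40/39.8314) = 2.283 + (-2.28300)·0.219503 = 1.78188 g/L.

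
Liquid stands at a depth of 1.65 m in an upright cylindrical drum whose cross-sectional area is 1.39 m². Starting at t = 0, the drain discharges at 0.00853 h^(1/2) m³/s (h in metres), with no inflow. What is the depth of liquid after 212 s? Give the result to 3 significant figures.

0.402 m

Unsteady balance on liquid volume: A dh/dt = −0.00853 √h.
Separate and integrate: 2(√h − √h₀) = −(0.00853/A) t.
√h = √1.65 − 0.00853·212/(2·1.39) = 1.2845 − 0.65049 = 0.63403.
h = 0.63403² = 0.40200 m.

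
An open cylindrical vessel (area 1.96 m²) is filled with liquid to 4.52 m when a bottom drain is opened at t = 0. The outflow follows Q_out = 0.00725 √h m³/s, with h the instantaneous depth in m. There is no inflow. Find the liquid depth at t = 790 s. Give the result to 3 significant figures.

A dh/dt = −Q_out = −0.00725 √h.
Separate and integrate: 2(√h − √h₀) = −(0.00725/A) t.
√h = √4.52 − 0.00725·790/(2·1.96) = 2.1260 − 1.4611 = 0.66493.
h = 0.66493² = 0.44213 m.

0.442 m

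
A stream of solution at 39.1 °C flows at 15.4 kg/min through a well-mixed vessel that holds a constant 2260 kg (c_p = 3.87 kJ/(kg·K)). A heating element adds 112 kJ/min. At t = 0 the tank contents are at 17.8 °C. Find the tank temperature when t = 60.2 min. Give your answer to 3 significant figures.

M c_p dT/dt = ṁ c_p (T_in − T) + Q̇.
Rearrange: dT/dt = (T_ss − T)/τ with τ = M/ṁ = 146.75 min and T_ss = T_in + Q̇/(ṁ c_p) = 40.979 °C.
Integrating: T(t) = T_ss + (T₀ − T_ss) e^(−t/τ).
T(60.2) = 40.979 + (-23.179)·e^(−60.2/146.75) = 40.979 + (-23.179)·0.66351 = 25.600 °C.

25.6 °C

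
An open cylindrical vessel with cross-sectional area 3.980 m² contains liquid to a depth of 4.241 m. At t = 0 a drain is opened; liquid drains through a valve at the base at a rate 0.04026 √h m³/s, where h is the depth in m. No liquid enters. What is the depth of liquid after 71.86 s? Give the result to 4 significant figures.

A dh/dt = −Q_out = −0.04026 √h.
∫ h^(−1/2) dh = −(0.04026/A) ∫ dt, giving 2√h = 2√h₀ − (0.04026/A) t.
√h = √4.241 − 0.04026·71.86/(2·3.980) = 2.05937 − 0.363453 = 1.69592.
h = 1.69592² = 2.87613 m.

2.876 m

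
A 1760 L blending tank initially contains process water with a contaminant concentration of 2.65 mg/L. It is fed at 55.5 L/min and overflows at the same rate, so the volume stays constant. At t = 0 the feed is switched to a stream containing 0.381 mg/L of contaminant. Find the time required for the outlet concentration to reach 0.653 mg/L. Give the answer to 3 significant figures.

Unsteady species balance (constant V, well mixed): V dC/dt = Q(C_in − C), so τ = V/Q = 31.712 min.
C(t) = C_in + (C₀ − C_in) e^(−t/τ). Set C = 0.653 and solve for t:
e^(−t/τ) = (C − C_in)/(C₀ − C_in) = (0.653 − 0.381)/(2.65 − 0.381) = 0.11988
t = −τ ln(…) = 31.712 × 2.1213 = 67.270 min.

67.3 min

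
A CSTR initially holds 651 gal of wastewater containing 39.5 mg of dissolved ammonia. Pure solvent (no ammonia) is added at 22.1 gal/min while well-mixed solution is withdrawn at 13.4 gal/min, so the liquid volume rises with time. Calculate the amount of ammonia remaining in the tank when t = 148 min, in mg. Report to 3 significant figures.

Total volume: dV/dt = Q_in − Q_out = 8.7000 gal/min, so V(t) = 651 + 8.7000 t and V(148) = 1938.6 gal.
Species balance (pure solvent in): dm/dt = −Q_out · m/V(t).
Separate: dm/m = −Q_out dt/V(t) ⇒ ln(m/m₀) = −(Q_out/(Q_in−Q_out)) ln(V/V₀).
m = m₀ (V₀/V)^(Q_out/(Q_in−Q_out)) = 39.5 × (651/1938.6)^(1.5402) = 7.3565 mg.

7.36 mg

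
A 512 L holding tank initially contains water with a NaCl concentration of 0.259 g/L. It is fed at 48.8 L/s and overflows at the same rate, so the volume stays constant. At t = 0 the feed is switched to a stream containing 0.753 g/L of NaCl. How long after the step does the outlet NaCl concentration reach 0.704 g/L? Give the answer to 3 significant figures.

24.2 s

Species balance: V dC/dt = Q(C_in − C) ⇒ τ = V/Q = 10.492 s.
C(t) = C_in + (C₀ − C_in) e^(−t/τ). Set C = 0.704 and solve for t:
e^(−t/τ) = (C − C_in)/(C₀ − C_in) = (0.704 − 0.753)/(0.259 − 0.753) = 0.099190
t = −τ ln(…) = 10.492 × 2.3107 = 24.244 s.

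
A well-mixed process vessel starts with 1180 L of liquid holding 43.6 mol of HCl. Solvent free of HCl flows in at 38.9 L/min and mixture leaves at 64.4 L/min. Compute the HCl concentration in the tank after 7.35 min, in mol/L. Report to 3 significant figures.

0.0284 mol/L

Total volume: dV/dt = Q_in − Q_out = -25.500 L/min, so V(t) = 1180 − 25.500 t and V(7.35) = 992.57 L.
No HCl enters, so dm/dt = −Q_out · (m/V).
Separate: dm/m = −Q_out dt/V(t) ⇒ ln(m/m₀) = −(Q_out/(Q_in−Q_out)) ln(V/V₀).
m = m₀ (V₀/V)^(Q_out/(Q_in−Q_out)) = 43.6 × (1180/992.57)^(-2.5255) = 28.169 mol.
C = m/V = 28.169/992.57 = 0.028380 mol/L.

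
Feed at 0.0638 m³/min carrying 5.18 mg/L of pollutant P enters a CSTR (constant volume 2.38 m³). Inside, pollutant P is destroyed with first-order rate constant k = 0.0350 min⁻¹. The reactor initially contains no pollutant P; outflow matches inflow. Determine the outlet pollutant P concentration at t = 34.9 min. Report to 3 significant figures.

Species balance: V dC/dt = Q C_in − Q C − k V C.
dC/dt = (Q/V) C_in − (Q/V + k) C; effective rate a = Q/V + k = 0.026807 + 0.0350 = 0.061807 min⁻¹.
C_ss = Q C_in/(Q + kV) = 2.2467 mg/L; C(t) = C_ss + (C₀ − C_ss) e^(−a t).
C(34.9) = 2.2467 + (-2.2467)·e^(−0.061807·34.9) = 2.2467 + (-2.2467)·0.11567 = 1.9868 mg/L.

1.99 mg/L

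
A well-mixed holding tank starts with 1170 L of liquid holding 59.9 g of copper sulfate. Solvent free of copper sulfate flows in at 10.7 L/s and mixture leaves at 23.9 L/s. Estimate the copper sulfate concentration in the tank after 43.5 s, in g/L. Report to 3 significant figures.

0.0296 g/L

Let m(t) be the amount of copper sulfate. Volume: V(t) = V₀ + (Q_in − Q_out) t = 1170 − 13.200 t; V(43.5) = 595.80 L.
No copper sulfate enters, so dm/dt = −Q_out · (m/V).
dm/m = −Q_out dt/(V₀ − 13.200 t); integrating gives ln(m/m₀) = −(Q_out/(Q_in−Q_out)) ln(V/V₀).
m = m₀ (V₀/V)^(Q_out/(Q_in−Q_out)) = 59.9 × (1170/595.80)^(-1.8106) = 17.651 g.
C = m/V = 17.651/595.80 = 0.029625 g/L.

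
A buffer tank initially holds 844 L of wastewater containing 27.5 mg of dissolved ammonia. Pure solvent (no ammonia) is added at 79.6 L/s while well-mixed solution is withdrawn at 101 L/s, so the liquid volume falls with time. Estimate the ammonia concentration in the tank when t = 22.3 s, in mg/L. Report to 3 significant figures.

Total volume: dV/dt = Q_in − Q_out = -21.400 L/s, so V(t) = 844 − 21.400 t and V(22.3) = 366.78 L.
No ammonia enters, so dm/dt = −Q_out · (m/V).
dm/m = −Q_out dt/(V₀ − 21.400 t); integrating gives ln(m/m₀) = −(Q_out/(Q_in−Q_out)) ln(V/V₀).
m = m₀ (V₀/V)^(Q_out/(Q_in−Q_out)) = 27.5 × (844/366.78)^(-4.7196) = 0.53843 mg.
C = m/V = 0.53843/366.78 = 0.0014680 mg/L.

0.00147 mg/L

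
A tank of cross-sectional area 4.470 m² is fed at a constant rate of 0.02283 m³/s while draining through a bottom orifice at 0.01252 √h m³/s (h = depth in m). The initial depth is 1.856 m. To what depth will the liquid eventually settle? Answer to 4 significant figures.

Unsteady balance on liquid volume: A dh/dt = Q_in − 0.01252 √h. At steady state dh/dt = 0:
Q_in = 0.01252 √h_ss ⇒ √h_ss = 0.02283/0.01252 = 1.82348.
h_ss = 1.82348² = 3.32509 m. (Since h₀ = 1.856 m < h_ss, the level will rise toward this value.)

3.325 m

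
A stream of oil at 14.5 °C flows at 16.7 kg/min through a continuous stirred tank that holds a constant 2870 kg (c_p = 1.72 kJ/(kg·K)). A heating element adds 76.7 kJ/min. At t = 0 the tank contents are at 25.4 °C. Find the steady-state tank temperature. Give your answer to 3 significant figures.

17.2 °C

Unsteady energy balance on the tank contents: M c_p dT/dt = ṁ c_p (T_in − T) + 76.7.
At steady state dT/dt = 0 ⇒ T_ss = T_in + Q̇/(ṁ c_p) = 14.5 + 76.7/(16.7·1.72) = 17.170 °C.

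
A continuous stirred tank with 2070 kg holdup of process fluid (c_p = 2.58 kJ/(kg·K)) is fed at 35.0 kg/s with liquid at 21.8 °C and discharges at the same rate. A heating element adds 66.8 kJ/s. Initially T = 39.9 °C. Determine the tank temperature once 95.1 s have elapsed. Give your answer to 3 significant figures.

26.0 °C

M c_p dT/dt = ṁ c_p (T_in − T) + Q̇.
τ = M/ṁ = 59.143 s; T_ss = T_in + Q̇/(ṁ c_p) = 21.8 + 66.8/(35.0·2.58) = 22.540 °C.
Integrating: T(t) = T_ss + (T₀ − T_ss) e^(−t/τ).
T(95.1) = 22.540 + (17.360)·e^(−95.1/59.143) = 22.540 + (17.360)·0.20029 = 26.017 °C.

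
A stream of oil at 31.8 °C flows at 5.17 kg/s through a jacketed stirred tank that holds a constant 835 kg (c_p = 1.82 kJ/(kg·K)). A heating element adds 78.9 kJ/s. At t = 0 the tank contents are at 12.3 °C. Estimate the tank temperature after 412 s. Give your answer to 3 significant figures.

38.0 °C

M c_p dT/dt = ṁ c_p (T_in − T) + Q̇.
τ = M/ṁ = 161.51 s; T_ss = T_in + Q̇/(ṁ c_p) = 31.8 + 78.9/(5.17·1.82) = 40.185 °C.
Integrating: T(t) = T_ss + (T₀ − T_ss) e^(−t/τ).
T(412) = 40.185 + (-27.885)·e^(−412/161.51) = 40.185 + (-27.885)·0.078008 = 38.010 °C.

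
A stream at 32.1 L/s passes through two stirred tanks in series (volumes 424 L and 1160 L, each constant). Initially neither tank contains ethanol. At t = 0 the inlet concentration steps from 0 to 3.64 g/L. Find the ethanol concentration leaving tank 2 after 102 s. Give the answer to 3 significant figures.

3.30 g/L

Species balance on tank i: dCᵢ/dt = (Cᵢ₋₁ − Cᵢ)/τᵢ with τᵢ = Vᵢ/Q.
τ₁ = 424/32.1 = 13.209 s; τ₂ = 1160/32.1 = 36.137 s.
Solving the cascade with C₁(0)=C₂(0)=0 gives C₂(t) = C_in[1 − (τ₁ e^(−t/τ₁) − τ₂ e^(−t/τ₂))/(τ₁ − τ₂)].
At t = 102: e^(−t/τ₁) = 0.00044290, e^(−t/τ₂) = 0.059452.
C₂ = 3.64·[1 − (13.209·0.00044290 − 36.137·0.059452)/(-22.928)] = 3.64·0.90655 = 3.2999 g/L.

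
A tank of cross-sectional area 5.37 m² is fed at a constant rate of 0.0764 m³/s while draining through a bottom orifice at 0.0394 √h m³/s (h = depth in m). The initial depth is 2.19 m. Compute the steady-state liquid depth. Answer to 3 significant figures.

3.76 m

A dh/dt = Q_in − 0.0394 √h. Steady state requires inflow = outflow:
Q_in = 0.0394 √h_ss ⇒ √h_ss = 0.0764/0.0394 = 1.9391.
h_ss = 1.9391² = 3.7601 m. (Since h₀ = 2.19 m < h_ss, the level will rise toward this value.)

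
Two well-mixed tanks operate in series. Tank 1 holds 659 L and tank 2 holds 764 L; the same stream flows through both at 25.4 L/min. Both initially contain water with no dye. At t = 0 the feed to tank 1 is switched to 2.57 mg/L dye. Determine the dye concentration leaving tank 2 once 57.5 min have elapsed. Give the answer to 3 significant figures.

Species balance on tank i: dCᵢ/dt = (Cᵢ₋₁ − Cᵢ)/τᵢ with τᵢ = Vᵢ/Q.
τ₁ = 659/25.4 = 25.945 min; τ₂ = 764/25.4 = 30.079 min.
Tank 1: C₁ = C_in(1 − e^(−t/τ₁)). Tank 2 (τ₁ ≠ τ₂): C₂ = C_in[1 − (τ₁ e^(−t/τ₁) − τ₂ e^(−t/τ₂))/(τ₁ − τ₂)].
At t = 57.5: e^(−t/τ₁) = 0.10902, e^(−t/τ₂) = 0.14784.
C₂ = 2.57·[1 − (25.945·0.10902 − 30.079·0.14784)/(-4.1339)] = 2.57·0.60854 = 1.5639 mg/L.

1.56 mg/L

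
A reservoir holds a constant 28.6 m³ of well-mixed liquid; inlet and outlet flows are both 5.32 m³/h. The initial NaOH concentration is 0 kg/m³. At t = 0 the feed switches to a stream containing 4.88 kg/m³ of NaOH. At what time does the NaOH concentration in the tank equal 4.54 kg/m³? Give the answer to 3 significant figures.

14.3 h

Species balance: V dC/dt = Q(C_in − C) ⇒ τ = V/Q = 5.3759 h.
C(t) = C_in + (C₀ − C_in) e^(−t/τ). Set C = 4.54 and solve for t:
e^(−t/τ) = (C − C_in)/(C₀ − C_in) = (4.54 − 4.88)/(0 − 4.88) = 0.069672
t = −τ ln(…) = 5.3759 × 2.6640 = 14.321 h.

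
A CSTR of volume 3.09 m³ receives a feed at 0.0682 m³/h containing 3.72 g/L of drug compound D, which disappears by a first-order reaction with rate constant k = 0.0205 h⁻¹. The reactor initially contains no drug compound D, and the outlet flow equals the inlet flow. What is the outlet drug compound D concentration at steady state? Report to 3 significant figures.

1.93 g/L

Species balance: V dC/dt = Q C_in − Q C − k V C.
At steady state: 0 = Q C_in − (Q + kV) C_ss, so C_ss = Q C_in/(Q + kV).
C_ss = 0.0682·3.72/(0.0682 + 0.0205·3.09) = 0.25370/0.13154 = 1.9286 g/L.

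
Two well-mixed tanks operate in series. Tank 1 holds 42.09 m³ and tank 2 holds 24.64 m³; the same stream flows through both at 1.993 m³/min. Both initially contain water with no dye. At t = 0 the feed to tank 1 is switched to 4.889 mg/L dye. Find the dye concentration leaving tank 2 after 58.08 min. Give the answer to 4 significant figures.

4.198 mg/L

Time constants: τᵢ = Vᵢ/Q for each well-mixed tank.
τ₁ = 42.09/1.993 = 21.1189 min; τ₂ = 24.64/1.993 = 12.3633 min.
Tank 1: C₁ = C_in(1 − e^(−t/τ₁)). Tank 2 (τ₁ ≠ τ₂): C₂ = C_in[1 − (τ₁ e^(−t/τ₁) − τ₂ e^(−t/τ₂))/(τ₁ − τ₂)].
At t = 58.08: e^(−t/τ₁) = 0.0639188, e^(−t/τ₂) = 0.00911544.
C₂ = 4.889·[1 − (21.1189·0.0639188 − 12.3633·0.00911544)/(8.75564)] = 4.889·0.858697 = 4.19817 mg/L.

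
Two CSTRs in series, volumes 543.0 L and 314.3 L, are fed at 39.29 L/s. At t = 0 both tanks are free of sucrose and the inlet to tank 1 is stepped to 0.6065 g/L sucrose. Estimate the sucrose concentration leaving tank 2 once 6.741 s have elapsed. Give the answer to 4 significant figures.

0.08121 g/L

Each tank obeys Vᵢ dCᵢ/dt = Q(Cᵢ₋₁ − Cᵢ), so τᵢ = Vᵢ/Q.
τ₁ = 543.0/39.29 = 13.8203 s; τ₂ = 314.3/39.29 = 7.99949 s.
Solving the cascade with C₁(0)=C₂(0)=0 gives C₂(t) = C_in[1 − (τ₁ e^(−t/τ₁) − τ₂ e^(−t/τ₂))/(τ₁ − τ₂)].
At t = 6.741: e^(−t/τ₁) = 0.614000, e^(−t/τ₂) = 0.430556.
C₂ = 0.6065·[1 − (13.8203·0.614000 − 7.99949·0.430556)/(5.82082)] = 0.6065·0.133894 = 0.0812070 g/L.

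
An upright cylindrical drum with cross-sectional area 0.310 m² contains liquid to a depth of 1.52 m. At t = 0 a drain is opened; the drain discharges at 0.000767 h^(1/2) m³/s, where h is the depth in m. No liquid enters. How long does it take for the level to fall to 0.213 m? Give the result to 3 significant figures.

With no inflow, A dh/dt = −0.000767 √h.
This is separable: 2 d(√h)/dt = −0.000767/A, so √h = √h₀ − (0.000767/(2A)) t.
t = 2A(√h₀ − √h)/0.000767 = 2·0.310·(√1.52 − √0.213)/0.000767
  = 0.62000 × (1.2329 − 0.46152) / 0.000767 = 623.53 s.

624 s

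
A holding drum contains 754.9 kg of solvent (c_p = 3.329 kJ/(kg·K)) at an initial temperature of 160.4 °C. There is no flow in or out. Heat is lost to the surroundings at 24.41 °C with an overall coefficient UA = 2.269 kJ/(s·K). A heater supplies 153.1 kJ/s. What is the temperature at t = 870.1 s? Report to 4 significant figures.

123.1 °C

M c_p dT/dt = −UA(T − T_amb) + Q̇.
dT/dt = (T_ss − T)/τ with T_ss = T_amb + Q̇/UA = 24.41 + 153.1/2.269 = 91.8847 °C, τ = M c_p/UA = 754.9·3.329/2.269 = 1107.56 s.
T approaches T_ss exponentially: T(t) = T_ss + (T₀ − T_ss) e^(−t/τ).
T(870.1) = 91.8847 + (68.5153)·0.455847 = 123.117 °C.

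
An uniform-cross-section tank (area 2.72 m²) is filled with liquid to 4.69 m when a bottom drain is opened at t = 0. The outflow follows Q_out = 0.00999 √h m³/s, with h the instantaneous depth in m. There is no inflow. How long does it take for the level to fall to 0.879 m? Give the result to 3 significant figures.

669 s

Accumulation of liquid (constant cross-section A): A dh/dt = −0.00999 √h.
This is separable: 2 d(√h)/dt = −0.00999/A, so √h = √h₀ − (0.00999/(2A)) t.
t = 2A(√h₀ − √h)/0.00999 = 2·2.72·(√4.69 − √0.879)/0.00999
  = 5.4400 × (2.1656 − 0.93755) / 0.00999 = 668.75 s.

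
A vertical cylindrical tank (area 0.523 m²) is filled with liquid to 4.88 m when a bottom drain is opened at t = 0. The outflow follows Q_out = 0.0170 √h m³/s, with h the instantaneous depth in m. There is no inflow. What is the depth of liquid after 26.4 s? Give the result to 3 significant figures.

A dh/dt = −Q_out = −0.0170 √h.
∫ h^(−1/2) dh = −(0.0170/A) ∫ dt, giving 2√h = 2√h₀ − (0.0170/A) t.
√h = √4.88 − 0.0170·26.4/(2·0.523) = 2.2091 − 0.42906 = 1.7800.
h = 1.7800² = 3.1684 m.

3.17 m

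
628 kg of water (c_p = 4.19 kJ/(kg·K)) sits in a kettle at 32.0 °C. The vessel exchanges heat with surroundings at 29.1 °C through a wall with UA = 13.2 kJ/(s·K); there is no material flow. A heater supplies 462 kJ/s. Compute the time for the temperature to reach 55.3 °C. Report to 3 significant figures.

M c_p dT/dt = −UA(T − T_amb) + Q̇.
τ = M c_p/UA = 199.34 s; T_ss = T_amb + Q̇/UA = 29.1 + 462/13.2 = 64.100 °C.
T(t) = T_ss + (T₀ − T_ss)e^(−t/τ); set T = 55.3:
t = −τ ln[(T − T_ss)/(T₀ − T_ss)] = −199.34 · ln(0.27414) = 257.97 s.

258 s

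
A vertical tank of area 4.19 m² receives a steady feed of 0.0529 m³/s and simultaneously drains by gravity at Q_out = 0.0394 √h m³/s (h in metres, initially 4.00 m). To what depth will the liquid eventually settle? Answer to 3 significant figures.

1.80 m

Level balance: A dh/dt = 0.0529 − 0.0394 √h. Setting dh/dt = 0:
Q_in = 0.0394 √h_ss ⇒ √h_ss = 0.0529/0.0394 = 1.3426.
h_ss = 1.3426² = 1.8027 m. (Since h₀ = 4.00 m > h_ss, the level will fall toward this value.)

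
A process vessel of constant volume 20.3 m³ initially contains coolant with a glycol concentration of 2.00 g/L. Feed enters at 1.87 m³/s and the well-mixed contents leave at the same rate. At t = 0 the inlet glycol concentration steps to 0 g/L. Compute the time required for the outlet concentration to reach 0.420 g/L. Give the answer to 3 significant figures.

16.9 s

Transient balance on the dissolved component: V dC/dt = Q(C_in − C), so τ = V/Q = 10.856 s.
C(t) = C_in + (C₀ − C_in) e^(−t/τ). Set C = 0.420 and solve for t:
e^(−t/τ) = (C − C_in)/(C₀ − C_in) = (0.420 − 0)/(2.00 − 0) = 0.21000
t = −τ ln(…) = 10.856 × 1.5606 = 16.942 s.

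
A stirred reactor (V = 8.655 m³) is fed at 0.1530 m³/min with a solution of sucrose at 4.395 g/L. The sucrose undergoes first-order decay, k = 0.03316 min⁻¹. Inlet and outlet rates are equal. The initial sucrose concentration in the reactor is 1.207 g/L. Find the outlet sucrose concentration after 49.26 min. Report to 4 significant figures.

V dC/dt = Q(C_in − C) − k V C.
dC/dt = (Q/V) C_in − (Q/V + k) C; effective rate a = Q/V + k = 0.0176776 + 0.03316 = 0.0508376 min⁻¹.
C_ss = Q C_in/(Q + kV) = 1.52826 g/L; C(t) = C_ss + (C₀ − C_ss) e^(−a t).
C(49.26) = 1.52826 + (-0.321262)·e^(−0.0508376·49.26) = 1.52826 + (-0.321262)·0.0817359 = 1.50200 g/L.

1.502 g/L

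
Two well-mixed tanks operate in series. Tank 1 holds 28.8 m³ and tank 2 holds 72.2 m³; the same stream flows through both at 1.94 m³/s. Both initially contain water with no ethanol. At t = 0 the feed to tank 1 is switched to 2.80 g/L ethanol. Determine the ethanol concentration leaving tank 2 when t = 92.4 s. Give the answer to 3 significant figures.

Species balance on tank i: dCᵢ/dt = (Cᵢ₋₁ − Cᵢ)/τᵢ with τᵢ = Vᵢ/Q.
τ₁ = 28.8/1.94 = 14.845 s; τ₂ = 72.2/1.94 = 37.216 s.
Tank 1: C₁ = C_in(1 − e^(−t/τ₁)). Tank 2 (τ₁ ≠ τ₂): C₂ = C_in[1 − (τ₁ e^(−t/τ₁) − τ₂ e^(−t/τ₂))/(τ₁ − τ₂)].
At t = 92.4: e^(−t/τ₁) = 0.0019810, e^(−t/τ₂) = 0.083512.
C₂ = 2.80·[1 − (14.845·0.0019810 − 37.216·0.083512)/(-22.371)] = 2.80·0.86239 = 2.4147 g/L.

2.41 g/L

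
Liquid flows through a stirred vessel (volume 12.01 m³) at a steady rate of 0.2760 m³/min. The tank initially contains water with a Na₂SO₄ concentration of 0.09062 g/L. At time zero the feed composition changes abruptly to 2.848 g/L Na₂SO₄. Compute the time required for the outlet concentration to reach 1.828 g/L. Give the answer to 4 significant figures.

43.27 min

Species balance on the tank: V dC/dt = Q(C_in − C), so τ = V/Q = 43.5145 min.
C(t) = C_in + (C₀ − C_in) e^(−t/τ). Set C = 1.828 and solve for t:
e^(−t/τ) = (C − C_in)/(C₀ − C_in) = (1.828 − 2.848)/(0.09062 − 2.848) = 0.369916
t = −τ ln(…) = 43.5145 × 0.994478 = 43.2742 min.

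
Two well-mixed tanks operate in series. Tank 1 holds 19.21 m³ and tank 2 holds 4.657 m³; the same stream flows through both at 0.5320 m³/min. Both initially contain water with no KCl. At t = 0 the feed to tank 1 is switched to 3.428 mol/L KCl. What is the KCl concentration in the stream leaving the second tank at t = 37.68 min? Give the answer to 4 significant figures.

1.849 mol/L

Each tank obeys Vᵢ dCᵢ/dt = Q(Cᵢ₋₁ − Cᵢ), so τᵢ = Vᵢ/Q.
τ₁ = 19.21/0.5320 = 36.1090 min; τ₂ = 4.657/0.5320 = 8.75376 min.
Solving the cascade with C₁(0)=C₂(0)=0 gives C₂(t) = C_in[1 − (τ₁ e^(−t/τ₁) − τ₂ e^(−t/τ₂))/(τ₁ − τ₂)].
At t = 37.68: e^(−t/τ₁) = 0.352217, e^(−t/τ₂) = 0.0135085.
C₂ = 3.428·[1 − (36.1090·0.352217 − 8.75376·0.0135085)/(27.3553)] = 3.428·0.539395 = 1.84905 mol/L.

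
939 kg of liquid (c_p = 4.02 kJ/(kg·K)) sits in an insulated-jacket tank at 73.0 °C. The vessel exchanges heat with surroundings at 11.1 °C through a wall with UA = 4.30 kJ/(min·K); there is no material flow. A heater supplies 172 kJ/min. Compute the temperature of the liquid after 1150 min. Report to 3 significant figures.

Lumped-capacitance energy balance: M c_p dT/dt = UA(T_amb − T) + Q̇.
dT/dt = (T_ss − T)/τ with T_ss = T_amb + Q̇/UA = 11.1 + 172/4.30 = 51.100 °C, τ = M c_p/UA = 939·4.02/4.30 = 877.86 min.
Solution: T(t) = T_ss + (T₀ − T_ss) e^(−t/τ).
T(1150) = 51.100 + (21.900)·0.26982 = 57.009 °C.

57.0 °C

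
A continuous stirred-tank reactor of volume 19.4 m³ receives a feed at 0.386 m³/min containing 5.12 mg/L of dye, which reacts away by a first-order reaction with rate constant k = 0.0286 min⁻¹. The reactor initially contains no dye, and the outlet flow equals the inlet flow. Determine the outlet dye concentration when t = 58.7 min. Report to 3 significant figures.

1.98 mg/L

V dC/dt = Q(C_in − C) − k V C.
This is linear with rate a = Q/V + k = 0.048497 min⁻¹.
C_ss = Q C_in/(Q + kV) = 2.1006 mg/L; C(t) = C_ss + (C₀ − C_ss) e^(−a t).
C(58.7) = 2.1006 + (-2.1006)·e^(−0.048497·58.7) = 2.1006 + (-2.1006)·0.058032 = 1.9787 mg/L.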